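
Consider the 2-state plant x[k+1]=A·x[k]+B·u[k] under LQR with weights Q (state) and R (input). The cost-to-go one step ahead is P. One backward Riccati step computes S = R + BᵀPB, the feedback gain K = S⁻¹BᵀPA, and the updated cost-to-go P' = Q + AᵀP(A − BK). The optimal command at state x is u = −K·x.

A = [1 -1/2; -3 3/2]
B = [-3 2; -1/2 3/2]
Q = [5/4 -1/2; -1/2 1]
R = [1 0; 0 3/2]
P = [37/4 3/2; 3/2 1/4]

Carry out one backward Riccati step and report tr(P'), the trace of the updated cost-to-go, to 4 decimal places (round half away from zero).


2.3589

BᵀP = [-28.5000 -4.6250; 20.7500 3.3750]
S = R + BᵀPB = [1 0; 0 3/2] + [87.8125 -63.9375; -63.9375 46.5625] = [88.8125 -63.9375; -63.9375 48.0625]
BᵀPA = [-14.6250 7.3125; 10.6250 -5.3125]
K = S⁻¹·BᵀPA = [-0.1306 0.0653; 0.0473 -0.0237]
A−BK = [0.5135 -0.2568; -3.1363 1.5682]
AᵀP(A−BK) = [0.0871 -0.0436; -0.0436 0.0218]
P' = Q + AᵀP(A−BK) = [1.3371 -0.5436; -0.5436 1.0218]
tr(P') = 2.3589


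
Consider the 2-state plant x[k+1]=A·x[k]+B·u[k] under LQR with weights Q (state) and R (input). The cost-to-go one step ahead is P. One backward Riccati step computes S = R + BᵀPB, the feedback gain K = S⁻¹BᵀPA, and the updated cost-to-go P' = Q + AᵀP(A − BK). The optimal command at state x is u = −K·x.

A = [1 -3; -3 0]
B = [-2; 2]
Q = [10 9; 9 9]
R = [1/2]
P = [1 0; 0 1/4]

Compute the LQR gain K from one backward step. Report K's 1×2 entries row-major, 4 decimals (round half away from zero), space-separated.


BᵀP = [-2.0000 0.5000]
S = R + BᵀPB = [1/2] + [5.0000] = [5.5000]
BᵀPA = [-3.5000 6.0000]
K = S⁻¹·BᵀPA = [-0.6364 1.0909]
A−BK = [-0.2727 -0.8182; -1.7273 -2.1818]
AᵀP(A−BK) = [1.0227 0.8182; 0.8182 2.4545]
P' = Q + AᵀP(A−BK) = [11.0227 9.8182; 9.8182 11.4545]
tr(P') = 22.4773

-0.6364 1.0909


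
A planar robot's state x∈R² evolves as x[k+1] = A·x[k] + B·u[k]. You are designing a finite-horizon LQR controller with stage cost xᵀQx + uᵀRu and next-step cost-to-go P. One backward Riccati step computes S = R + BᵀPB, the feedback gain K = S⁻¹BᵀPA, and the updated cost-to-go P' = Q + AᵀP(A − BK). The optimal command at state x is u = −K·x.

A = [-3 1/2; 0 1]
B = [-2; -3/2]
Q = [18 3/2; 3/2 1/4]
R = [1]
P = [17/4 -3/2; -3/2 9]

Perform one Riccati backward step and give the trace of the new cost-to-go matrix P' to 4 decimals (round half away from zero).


46.6966

BᵀP = [-6.2500 -10.5000]
S = R + BᵀPB = [1] + [28.2500] = [29.2500]
BᵀPA = [18.7500 -13.6250]
K = S⁻¹·BᵀPA = [0.6410 -0.4658]
A−BK = [-1.7179 -0.4316; 0.9615 0.3013]
AᵀP(A−BK) = [26.2308 6.8590; 6.8590 2.2158]
P' = Q + AᵀP(A−BK) = [44.2308 8.3590; 8.3590 2.4658]
tr(P') = 46.6966


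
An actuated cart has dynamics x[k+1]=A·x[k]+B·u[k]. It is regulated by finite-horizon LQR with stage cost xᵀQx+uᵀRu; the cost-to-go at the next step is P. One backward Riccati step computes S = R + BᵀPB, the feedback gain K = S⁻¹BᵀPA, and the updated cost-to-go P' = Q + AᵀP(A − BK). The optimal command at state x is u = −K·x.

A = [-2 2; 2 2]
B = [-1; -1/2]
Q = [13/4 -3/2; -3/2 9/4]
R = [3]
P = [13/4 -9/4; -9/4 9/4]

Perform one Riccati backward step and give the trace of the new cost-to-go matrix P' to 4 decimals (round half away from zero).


39.3630

BᵀP = [-2.1250 1.1250]
S = R + BᵀPB = [3] + [1.5625] = [4.5625]
BᵀPA = [6.5000 -2.0000]
K = S⁻¹·BᵀPA = [1.4247 -0.4384]
A−BK = [-0.5753 1.5616; 2.7123 1.7808]
AᵀP(A−BK) = [30.7397 -1.1507; -1.1507 3.1233]
P' = Q + AᵀP(A−BK) = [33.9897 -2.6507; -2.6507 5.3733]
tr(P') = 39.3630


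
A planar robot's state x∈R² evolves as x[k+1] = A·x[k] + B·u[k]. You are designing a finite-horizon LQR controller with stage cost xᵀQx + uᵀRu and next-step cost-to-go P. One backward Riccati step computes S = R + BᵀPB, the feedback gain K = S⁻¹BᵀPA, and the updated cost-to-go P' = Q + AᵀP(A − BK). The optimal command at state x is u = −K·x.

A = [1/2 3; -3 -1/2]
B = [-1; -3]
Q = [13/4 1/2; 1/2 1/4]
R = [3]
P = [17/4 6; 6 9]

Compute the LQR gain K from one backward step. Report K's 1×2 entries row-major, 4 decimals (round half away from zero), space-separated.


BᵀP = [-22.2500 -33.0000]
S = R + BᵀPB = [3] + [121.2500] = [124.2500]
BᵀPA = [87.8750 -50.2500]
K = S⁻¹·BᵀPA = [0.7072 -0.4044]
A−BK = [1.2072 2.5956; -0.8783 -1.7133]
AᵀP(A−BK) = [1.9135 -0.0860; -0.0860 2.1776]
P' = Q + AᵀP(A−BK) = [5.1635 0.4140; 0.4140 2.4276]
tr(P') = 7.5910

0.7072 -0.4044


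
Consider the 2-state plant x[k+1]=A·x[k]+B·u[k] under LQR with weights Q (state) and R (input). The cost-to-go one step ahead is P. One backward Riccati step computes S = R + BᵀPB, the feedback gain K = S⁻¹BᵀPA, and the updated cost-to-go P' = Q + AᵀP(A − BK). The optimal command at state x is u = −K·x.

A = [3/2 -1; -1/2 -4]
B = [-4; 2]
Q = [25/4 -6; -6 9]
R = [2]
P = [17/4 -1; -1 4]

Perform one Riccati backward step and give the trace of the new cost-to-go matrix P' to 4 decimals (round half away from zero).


67.6483

BᵀP = [-19.0000 12.0000]
S = R + BᵀPB = [2] + [100.0000] = [102.0000]
BᵀPA = [-34.5000 -29.0000]
K = S⁻¹·BᵀPA = [-0.3382 -0.2843]
A−BK = [0.1471 -2.1373; 0.1765 -3.4314]
AᵀP(A−BK) = [0.3934 -2.6838; -2.6838 52.0049]
P' = Q + AᵀP(A−BK) = [6.6434 -8.6838; -8.6838 61.0049]
tr(P') = 67.6483


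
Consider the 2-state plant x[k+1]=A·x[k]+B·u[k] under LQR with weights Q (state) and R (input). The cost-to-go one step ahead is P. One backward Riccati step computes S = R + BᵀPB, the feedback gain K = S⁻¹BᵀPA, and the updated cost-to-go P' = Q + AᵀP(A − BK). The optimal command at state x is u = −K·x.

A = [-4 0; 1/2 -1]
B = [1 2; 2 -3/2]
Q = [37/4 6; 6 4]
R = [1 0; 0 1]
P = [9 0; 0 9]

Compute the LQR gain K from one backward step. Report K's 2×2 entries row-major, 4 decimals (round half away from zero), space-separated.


-0.8833 -0.3561 -1.5144 0.1798

BᵀP = [9.0000 18.0000; 18.0000 -13.5000]
S = R + BᵀPB = [1 0; 0 1] + [45.0000 -9.0000; -9.0000 56.2500] = [46.0000 -9.0000; -9.0000 57.2500]
BᵀPA = [-27.0000 -18.0000; -78.7500 13.5000]
K = S⁻¹·BᵀPA = [-0.8833 -0.3561; -1.5144 0.1798]
A−BK = [-0.0880 -0.0035; -0.0051 -0.0180]
AᵀP(A−BK) = [3.1434 0.0458; 0.0458 0.1622]
P' = Q + AᵀP(A−BK) = [12.3934 6.0458; 6.0458 4.1622]
tr(P') = 16.5556


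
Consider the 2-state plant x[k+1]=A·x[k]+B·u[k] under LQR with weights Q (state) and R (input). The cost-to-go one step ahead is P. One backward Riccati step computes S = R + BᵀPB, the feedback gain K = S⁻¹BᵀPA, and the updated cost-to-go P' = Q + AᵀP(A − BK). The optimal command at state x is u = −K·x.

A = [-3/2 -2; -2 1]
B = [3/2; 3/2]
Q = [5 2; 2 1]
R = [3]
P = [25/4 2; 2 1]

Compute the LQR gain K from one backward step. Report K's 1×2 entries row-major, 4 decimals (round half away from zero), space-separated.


-0.9735 -0.7152

BᵀP = [12.3750 4.5000]
S = R + BᵀPB = [3] + [25.3125] = [28.3125]
BᵀPA = [-27.5625 -20.2500]
K = S⁻¹·BᵀPA = [-0.9735 -0.7152]
A−BK = [-0.0397 -0.9272; -0.5397 2.0728]
AᵀP(A−BK) = [3.2301 2.0364; 2.0364 3.5166]
P' = Q + AᵀP(A−BK) = [8.2301 4.0364; 4.0364 4.5166]
tr(P') = 12.7467


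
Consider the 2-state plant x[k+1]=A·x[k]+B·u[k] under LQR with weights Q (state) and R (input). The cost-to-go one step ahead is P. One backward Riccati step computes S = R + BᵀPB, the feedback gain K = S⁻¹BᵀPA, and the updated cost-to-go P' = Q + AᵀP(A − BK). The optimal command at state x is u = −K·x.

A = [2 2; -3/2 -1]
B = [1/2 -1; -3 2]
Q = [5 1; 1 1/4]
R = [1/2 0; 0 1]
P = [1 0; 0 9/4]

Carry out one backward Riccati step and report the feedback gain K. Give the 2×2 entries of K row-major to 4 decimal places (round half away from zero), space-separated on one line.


-0.0036 -0.1643 -0.8000 -0.8000

BᵀP = [0.5000 -6.7500; -1.0000 4.5000]
S = R + BᵀPB = [1/2 0; 0 1] + [20.5000 -14.0000; -14.0000 10.0000] = [21.0000 -14.0000; -14.0000 11.0000]
BᵀPA = [11.1250 7.7500; -8.7500 -6.5000]
K = S⁻¹·BᵀPA = [-0.0036 -0.1643; -0.8000 -0.8000]
A−BK = [1.2018 1.2821; 0.0893 0.1071]
AᵀP(A−BK) = [2.1022 2.2027; 2.2027 2.3232]
P' = Q + AᵀP(A−BK) = [7.1022 3.2027; 3.2027 2.5732]
tr(P') = 9.6754


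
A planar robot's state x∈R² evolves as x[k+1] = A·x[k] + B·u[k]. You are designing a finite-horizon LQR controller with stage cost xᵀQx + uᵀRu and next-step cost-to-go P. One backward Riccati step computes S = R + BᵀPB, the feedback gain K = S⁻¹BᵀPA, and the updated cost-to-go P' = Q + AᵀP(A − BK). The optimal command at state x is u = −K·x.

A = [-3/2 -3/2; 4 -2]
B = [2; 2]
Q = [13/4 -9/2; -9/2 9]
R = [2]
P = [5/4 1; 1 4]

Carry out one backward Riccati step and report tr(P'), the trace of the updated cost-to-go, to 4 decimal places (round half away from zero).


33.1290

BᵀP = [4.5000 10.0000]
S = R + BᵀPB = [2] + [29.0000] = [31.0000]
BᵀPA = [33.2500 -26.7500]
K = S⁻¹·BᵀPA = [1.0726 -0.8629]
A−BK = [-3.6452 0.2258; 1.8548 -0.2742]
AᵀP(A−BK) = [19.1492 -3.4960; -3.4960 1.7298]
P' = Q + AᵀP(A−BK) = [22.3992 -7.9960; -7.9960 10.7298]
tr(P') = 33.1290


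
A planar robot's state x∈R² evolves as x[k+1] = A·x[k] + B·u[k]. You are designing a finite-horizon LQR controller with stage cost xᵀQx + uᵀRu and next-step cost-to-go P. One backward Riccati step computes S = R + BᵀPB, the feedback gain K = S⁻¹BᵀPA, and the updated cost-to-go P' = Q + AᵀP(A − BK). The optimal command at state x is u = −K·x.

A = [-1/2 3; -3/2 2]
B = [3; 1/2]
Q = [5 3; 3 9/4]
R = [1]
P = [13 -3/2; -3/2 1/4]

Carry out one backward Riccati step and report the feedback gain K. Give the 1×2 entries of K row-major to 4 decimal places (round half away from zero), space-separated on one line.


-0.1106 0.9334

BᵀP = [38.2500 -4.3750]
S = R + BᵀPB = [1] + [112.5625] = [113.5625]
BᵀPA = [-12.5625 106.0000]
K = S⁻¹·BᵀPA = [-0.1106 0.9334]
A−BK = [-0.1681 0.1998; -1.4447 1.5333]
AᵀP(A−BK) = [0.1728 -0.2741; -0.2741 1.0589]
P' = Q + AᵀP(A−BK) = [5.1728 2.7259; 2.7259 3.3089]
tr(P') = 8.4817


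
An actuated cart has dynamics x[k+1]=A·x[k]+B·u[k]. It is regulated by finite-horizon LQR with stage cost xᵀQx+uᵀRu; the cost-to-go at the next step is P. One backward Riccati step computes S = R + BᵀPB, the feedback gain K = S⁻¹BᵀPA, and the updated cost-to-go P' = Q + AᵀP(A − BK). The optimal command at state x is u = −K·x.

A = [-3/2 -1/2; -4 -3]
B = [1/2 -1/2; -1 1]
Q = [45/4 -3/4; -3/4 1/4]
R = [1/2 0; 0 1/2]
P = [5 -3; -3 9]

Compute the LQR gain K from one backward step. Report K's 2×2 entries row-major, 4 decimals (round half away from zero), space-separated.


BᵀP = [5.5000 -10.5000; -5.5000 10.5000]
S = R + BᵀPB = [1/2 0; 0 1/2] + [13.2500 -13.2500; -13.2500 13.2500] = [13.7500 -13.2500; -13.2500 13.7500]
BᵀPA = [33.7500 28.7500; -33.7500 -28.7500]
K = S⁻¹·BᵀPA = [1.2500 1.0648; -1.2500 -1.0648]
A−BK = [-2.7500 -1.5648; -1.5000 -0.8704]
AᵀP(A−BK) = [34.8750 20.3750; 20.3750 12.0231]
P' = Q + AᵀP(A−BK) = [46.1250 19.6250; 19.6250 12.2731]
tr(P') = 58.3981

1.2500 1.0648 -1.2500 -1.0648


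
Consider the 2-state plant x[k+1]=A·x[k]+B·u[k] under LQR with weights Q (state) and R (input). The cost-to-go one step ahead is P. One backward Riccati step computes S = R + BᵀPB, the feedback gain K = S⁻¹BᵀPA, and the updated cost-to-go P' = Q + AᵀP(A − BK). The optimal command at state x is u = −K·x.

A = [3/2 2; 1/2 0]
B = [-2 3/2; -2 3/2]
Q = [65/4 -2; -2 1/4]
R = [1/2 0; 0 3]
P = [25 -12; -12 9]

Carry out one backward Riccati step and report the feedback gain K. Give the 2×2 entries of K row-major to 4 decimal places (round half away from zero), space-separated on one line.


-0.8136 -1.1751 0.1017 0.1469

BᵀP = [-26.0000 6.0000; 19.5000 -4.5000]
S = R + BᵀPB = [1/2 0; 0 3] + [40.0000 -30.0000; -30.0000 22.5000] = [40.5000 -30.0000; -30.0000 25.5000]
BᵀPA = [-36.0000 -52.0000; 27.0000 39.0000]
K = S⁻¹·BᵀPA = [-0.8136 -1.1751; 0.1017 0.1469]
A−BK = [-0.2797 -0.5706; -1.2797 -2.5706]
AᵀP(A−BK) = [8.4661 16.7288; 16.7288 33.1638]
P' = Q + AᵀP(A−BK) = [24.7161 14.7288; 14.7288 33.4138]
tr(P') = 58.1299


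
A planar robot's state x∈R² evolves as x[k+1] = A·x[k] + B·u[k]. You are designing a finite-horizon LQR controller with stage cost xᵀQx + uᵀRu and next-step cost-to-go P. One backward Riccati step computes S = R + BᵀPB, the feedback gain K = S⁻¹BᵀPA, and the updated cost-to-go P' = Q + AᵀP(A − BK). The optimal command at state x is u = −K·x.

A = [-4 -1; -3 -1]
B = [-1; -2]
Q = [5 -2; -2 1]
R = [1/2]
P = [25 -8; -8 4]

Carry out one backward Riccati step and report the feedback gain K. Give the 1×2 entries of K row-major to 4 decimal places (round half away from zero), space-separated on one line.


BᵀP = [-9.0000 0.0000]
S = R + BᵀPB = [1/2] + [9.0000] = [9.5000]
BᵀPA = [36.0000 9.0000]
K = S⁻¹·BᵀPA = [3.7895 0.9474]
A−BK = [-0.2105 -0.0526; 4.5789 0.8947]
AᵀP(A−BK) = [107.5789 21.8947; 21.8947 4.4737]
P' = Q + AᵀP(A−BK) = [112.5789 19.8947; 19.8947 5.4737]
tr(P') = 118.0526

3.7895 0.9474


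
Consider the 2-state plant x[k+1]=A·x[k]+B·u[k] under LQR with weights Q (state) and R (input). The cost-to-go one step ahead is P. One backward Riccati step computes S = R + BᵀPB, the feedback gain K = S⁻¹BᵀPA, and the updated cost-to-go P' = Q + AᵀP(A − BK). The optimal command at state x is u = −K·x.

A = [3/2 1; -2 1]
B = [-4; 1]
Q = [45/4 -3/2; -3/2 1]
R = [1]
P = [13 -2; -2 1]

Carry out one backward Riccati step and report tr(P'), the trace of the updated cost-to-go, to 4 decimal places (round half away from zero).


15.1726

BᵀP = [-54.0000 9.0000]
S = R + BᵀPB = [1] + [225.0000] = [226.0000]
BᵀPA = [-99.0000 -45.0000]
K = S⁻¹·BᵀPA = [-0.4381 -0.1991]
A−BK = [-0.2522 0.2035; -1.5619 1.1991]
AᵀP(A−BK) = [1.8827 -1.2124; -1.2124 1.0398]
P' = Q + AᵀP(A−BK) = [13.1327 -2.7124; -2.7124 2.0398]
tr(P') = 15.1726


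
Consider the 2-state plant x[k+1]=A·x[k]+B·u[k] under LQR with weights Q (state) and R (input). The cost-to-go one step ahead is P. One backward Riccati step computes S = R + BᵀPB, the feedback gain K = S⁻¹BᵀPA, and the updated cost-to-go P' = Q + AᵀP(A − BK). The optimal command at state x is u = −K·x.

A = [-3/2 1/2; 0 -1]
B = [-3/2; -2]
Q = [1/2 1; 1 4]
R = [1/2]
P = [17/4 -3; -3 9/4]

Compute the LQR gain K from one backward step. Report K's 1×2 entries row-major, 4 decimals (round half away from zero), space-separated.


BᵀP = [-0.3750 0.0000]
S = R + BᵀPB = [1/2] + [0.5625] = [1.0625]
BᵀPA = [0.5625 -0.1875]
K = S⁻¹·BᵀPA = [0.5294 -0.1765]
A−BK = [-0.7059 0.2353; 1.0588 -1.3529]
AᵀP(A−BK) = [9.2647 -7.5882; -7.5882 6.2794]
P' = Q + AᵀP(A−BK) = [9.7647 -6.5882; -6.5882 10.2794]
tr(P') = 20.0441

0.5294 -0.1765


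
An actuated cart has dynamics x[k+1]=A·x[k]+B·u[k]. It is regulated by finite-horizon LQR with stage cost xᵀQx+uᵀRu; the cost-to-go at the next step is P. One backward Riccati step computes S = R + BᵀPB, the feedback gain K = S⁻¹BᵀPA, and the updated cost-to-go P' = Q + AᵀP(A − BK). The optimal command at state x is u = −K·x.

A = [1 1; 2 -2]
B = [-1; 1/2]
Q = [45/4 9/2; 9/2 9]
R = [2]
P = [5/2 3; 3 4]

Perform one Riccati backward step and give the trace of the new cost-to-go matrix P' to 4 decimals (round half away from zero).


BᵀP = [-1.0000 -1.0000]
S = R + BᵀPB = [2] + [0.5000] = [2.5000]
BᵀPA = [-3.0000 1.0000]
K = S⁻¹·BᵀPA = [-1.2000 0.4000]
A−BK = [-0.2000 1.4000; 2.6000 -2.2000]
AᵀP(A−BK) = [26.9000 -12.3000; -12.3000 6.1000]
P' = Q + AᵀP(A−BK) = [38.1500 -7.8000; -7.8000 15.1000]
tr(P') = 53.2500

53.2500


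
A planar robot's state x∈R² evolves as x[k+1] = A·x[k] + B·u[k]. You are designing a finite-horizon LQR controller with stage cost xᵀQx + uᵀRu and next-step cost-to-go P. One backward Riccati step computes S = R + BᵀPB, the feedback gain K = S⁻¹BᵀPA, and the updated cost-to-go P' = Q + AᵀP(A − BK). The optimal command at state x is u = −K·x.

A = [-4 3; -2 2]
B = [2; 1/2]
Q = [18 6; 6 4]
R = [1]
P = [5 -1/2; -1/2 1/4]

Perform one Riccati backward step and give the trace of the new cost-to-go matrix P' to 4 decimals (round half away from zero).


28.1433

BᵀP = [9.7500 -0.8750]
S = R + BᵀPB = [1] + [19.0625] = [20.0625]
BᵀPA = [-37.2500 27.5000]
K = S⁻¹·BᵀPA = [-1.8567 1.3707]
A−BK = [-0.2866 0.2586; -1.0717 1.3146]
AᵀP(A−BK) = [3.8380 -2.9408; -2.9408 2.3053]
P' = Q + AᵀP(A−BK) = [21.8380 3.0592; 3.0592 6.3053]
tr(P') = 28.1433


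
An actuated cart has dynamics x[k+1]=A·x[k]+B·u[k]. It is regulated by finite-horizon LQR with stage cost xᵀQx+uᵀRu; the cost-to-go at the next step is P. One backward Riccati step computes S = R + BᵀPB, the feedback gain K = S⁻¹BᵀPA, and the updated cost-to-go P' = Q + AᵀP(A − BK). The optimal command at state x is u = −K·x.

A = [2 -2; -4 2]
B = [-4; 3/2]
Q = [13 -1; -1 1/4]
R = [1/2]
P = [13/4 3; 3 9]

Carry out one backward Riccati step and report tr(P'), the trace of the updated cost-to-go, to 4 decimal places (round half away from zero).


BᵀP = [-8.5000 1.5000]
S = R + BᵀPB = [1/2] + [36.2500] = [36.7500]
BᵀPA = [-23.0000 20.0000]
K = S⁻¹·BᵀPA = [-0.6259 0.5442]
A−BK = [-0.5034 0.1769; -3.0612 1.1837]
AᵀP(A−BK) = [94.6054 -36.4830; -36.4830 14.1156]
P' = Q + AᵀP(A−BK) = [107.6054 -37.4830; -37.4830 14.3656]
tr(P') = 121.9711

121.9711


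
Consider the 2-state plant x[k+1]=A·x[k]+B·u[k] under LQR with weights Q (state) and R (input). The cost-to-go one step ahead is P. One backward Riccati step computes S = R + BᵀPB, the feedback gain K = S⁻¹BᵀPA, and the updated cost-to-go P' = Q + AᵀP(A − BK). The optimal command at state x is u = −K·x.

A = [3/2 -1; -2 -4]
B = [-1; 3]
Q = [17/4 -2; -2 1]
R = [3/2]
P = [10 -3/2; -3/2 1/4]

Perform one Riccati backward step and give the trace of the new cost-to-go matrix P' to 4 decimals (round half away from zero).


BᵀP = [-14.5000 2.2500]
S = R + BᵀPB = [3/2] + [21.2500] = [22.7500]
BᵀPA = [-26.2500 5.5000]
K = S⁻¹·BᵀPA = [-1.1538 0.2418]
A−BK = [0.3462 -0.7582; 1.4615 -4.7253]
AᵀP(A−BK) = [2.2115 -0.6538; -0.6538 0.6703]
P' = Q + AᵀP(A−BK) = [6.4615 -2.6538; -2.6538 1.6703]
tr(P') = 8.1319

8.1319


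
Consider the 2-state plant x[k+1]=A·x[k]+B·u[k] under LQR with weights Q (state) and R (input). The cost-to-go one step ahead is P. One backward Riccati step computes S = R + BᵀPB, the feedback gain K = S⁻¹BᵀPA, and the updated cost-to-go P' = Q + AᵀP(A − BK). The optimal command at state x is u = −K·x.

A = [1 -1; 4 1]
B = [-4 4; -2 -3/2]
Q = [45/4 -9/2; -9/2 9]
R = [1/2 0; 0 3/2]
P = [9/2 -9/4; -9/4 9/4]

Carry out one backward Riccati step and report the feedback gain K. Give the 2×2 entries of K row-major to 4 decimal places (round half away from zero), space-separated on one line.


-1.1088 -0.1350 -0.9045 -0.3974

BᵀP = [-13.5000 4.5000; 21.3750 -12.3750]
S = R + BᵀPB = [1/2 0; 0 3/2] + [45.0000 -60.7500; -60.7500 104.0625] = [45.5000 -60.7500; -60.7500 105.5625]
BᵀPA = [4.5000 18.0000; -28.1250 -33.7500]
K = S⁻¹·BᵀPA = [-1.1088 -0.1350; -0.9045 -0.3974]
A−BK = [0.1829 0.0496; 0.4256 0.1339]
AᵀP(A−BK) = [2.0498 0.6805; 0.6805 0.2675]
P' = Q + AᵀP(A−BK) = [13.2998 -3.8195; -3.8195 9.2675]
tr(P') = 22.5673


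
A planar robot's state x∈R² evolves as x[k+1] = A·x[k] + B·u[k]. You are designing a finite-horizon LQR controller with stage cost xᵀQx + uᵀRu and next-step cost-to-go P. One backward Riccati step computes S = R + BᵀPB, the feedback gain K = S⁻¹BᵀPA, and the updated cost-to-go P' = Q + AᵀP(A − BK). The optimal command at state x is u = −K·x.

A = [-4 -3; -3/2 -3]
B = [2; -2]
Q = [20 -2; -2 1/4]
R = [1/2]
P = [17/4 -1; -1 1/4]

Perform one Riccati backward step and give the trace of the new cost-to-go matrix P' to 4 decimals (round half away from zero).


22.3667

BᵀP = [10.5000 -2.5000]
S = R + BᵀPB = [1/2] + [26.0000] = [26.5000]
BᵀPA = [-38.2500 -24.0000]
K = S⁻¹·BᵀPA = [-1.4434 -0.9057]
A−BK = [-1.1132 -1.1887; -4.3868 -4.8113]
AᵀP(A−BK) = [1.3526 0.9835; 0.9835 0.7642]
P' = Q + AᵀP(A−BK) = [21.3526 -1.0165; -1.0165 1.0142]
tr(P') = 22.3667


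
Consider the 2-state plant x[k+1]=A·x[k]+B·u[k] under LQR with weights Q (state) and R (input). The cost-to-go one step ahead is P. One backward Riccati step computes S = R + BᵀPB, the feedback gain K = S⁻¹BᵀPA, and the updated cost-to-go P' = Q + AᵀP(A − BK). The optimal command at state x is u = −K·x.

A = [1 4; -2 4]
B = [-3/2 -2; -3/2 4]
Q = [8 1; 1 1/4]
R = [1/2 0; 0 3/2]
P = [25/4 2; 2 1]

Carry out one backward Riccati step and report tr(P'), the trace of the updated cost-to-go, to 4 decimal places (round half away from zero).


12.0334

BᵀP = [-12.3750 -4.5000; -4.5000 0.0000]
S = R + BᵀPB = [1/2 0; 0 3/2] + [25.3125 6.7500; 6.7500 9.0000] = [25.8125 6.7500; 6.7500 10.5000]
BᵀPA = [-3.3750 -67.5000; -4.5000 -18.0000]
K = S⁻¹·BᵀPA = [-0.0225 -2.6046; -0.4141 -0.0399]
A−BK = [0.1380 0.0133; -0.3771 0.2528]
AᵀP(A−BK) = [0.3106 0.0299; 0.0299 3.4728]
P' = Q + AᵀP(A−BK) = [8.3106 1.0299; 1.0299 3.7228]
tr(P') = 12.0334


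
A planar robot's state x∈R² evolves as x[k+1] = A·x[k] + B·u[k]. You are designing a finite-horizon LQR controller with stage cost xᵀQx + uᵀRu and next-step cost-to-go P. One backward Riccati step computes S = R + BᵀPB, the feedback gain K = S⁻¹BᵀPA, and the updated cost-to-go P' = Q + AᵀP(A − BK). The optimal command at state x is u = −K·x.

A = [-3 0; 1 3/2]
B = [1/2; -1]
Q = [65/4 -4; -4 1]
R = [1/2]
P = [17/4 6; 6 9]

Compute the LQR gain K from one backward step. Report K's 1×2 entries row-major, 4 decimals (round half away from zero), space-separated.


1.2329 -1.9726

BᵀP = [-3.8750 -6.0000]
S = R + BᵀPB = [1/2] + [4.0625] = [4.5625]
BᵀPA = [5.6250 -9.0000]
K = S⁻¹·BᵀPA = [1.2329 -1.9726]
A−BK = [-3.6164 0.9863; 2.2329 -0.4726]
AᵀP(A−BK) = [4.3151 -2.4041; -2.4041 2.4966]
P' = Q + AᵀP(A−BK) = [20.5651 -6.4041; -6.4041 3.4966]
tr(P') = 24.0616


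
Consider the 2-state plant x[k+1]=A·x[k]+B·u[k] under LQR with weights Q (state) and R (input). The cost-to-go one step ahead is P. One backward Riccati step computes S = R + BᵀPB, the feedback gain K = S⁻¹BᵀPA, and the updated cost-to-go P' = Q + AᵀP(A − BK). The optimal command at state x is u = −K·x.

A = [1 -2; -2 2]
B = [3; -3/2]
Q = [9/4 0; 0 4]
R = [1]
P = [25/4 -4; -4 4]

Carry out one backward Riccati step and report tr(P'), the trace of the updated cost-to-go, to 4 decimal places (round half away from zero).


BᵀP = [24.7500 -18.0000]
S = R + BᵀPB = [1] + [101.2500] = [102.2500]
BᵀPA = [60.7500 -85.5000]
K = S⁻¹·BᵀPA = [0.5941 -0.8362]
A−BK = [-0.7824 0.5086; -1.1088 0.7457]
AᵀP(A−BK) = [2.1565 -1.7017; -1.7017 1.5061]
P' = Q + AᵀP(A−BK) = [4.4065 -1.7017; -1.7017 5.5061]
tr(P') = 9.9126

9.9126


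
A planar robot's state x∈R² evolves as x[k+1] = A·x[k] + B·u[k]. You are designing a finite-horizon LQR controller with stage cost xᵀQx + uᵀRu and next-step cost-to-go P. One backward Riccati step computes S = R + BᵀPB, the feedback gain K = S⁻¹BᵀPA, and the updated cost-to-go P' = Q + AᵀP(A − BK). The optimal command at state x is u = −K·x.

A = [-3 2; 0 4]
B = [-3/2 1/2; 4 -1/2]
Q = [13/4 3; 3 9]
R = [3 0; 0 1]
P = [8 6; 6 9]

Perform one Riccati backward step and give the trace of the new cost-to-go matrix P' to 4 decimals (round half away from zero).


106.9363

BᵀP = [12.0000 27.0000; 1.0000 -1.5000]
S = R + BᵀPB = [3 0; 0 1] + [90.0000 -7.5000; -7.5000 1.2500] = [93.0000 -7.5000; -7.5000 2.2500]
BᵀPA = [-36.0000 132.0000; -3.0000 -4.0000]
K = S⁻¹·BᵀPA = [-0.6765 1.7451; -3.5882 4.0392]
A−BK = [-2.2206 2.5980; 0.9118 -0.9608]
AᵀP(A−BK) = [36.8824 -45.0588; -45.0588 57.8039]
P' = Q + AᵀP(A−BK) = [40.1324 -42.0588; -42.0588 66.8039]
tr(P') = 106.9363


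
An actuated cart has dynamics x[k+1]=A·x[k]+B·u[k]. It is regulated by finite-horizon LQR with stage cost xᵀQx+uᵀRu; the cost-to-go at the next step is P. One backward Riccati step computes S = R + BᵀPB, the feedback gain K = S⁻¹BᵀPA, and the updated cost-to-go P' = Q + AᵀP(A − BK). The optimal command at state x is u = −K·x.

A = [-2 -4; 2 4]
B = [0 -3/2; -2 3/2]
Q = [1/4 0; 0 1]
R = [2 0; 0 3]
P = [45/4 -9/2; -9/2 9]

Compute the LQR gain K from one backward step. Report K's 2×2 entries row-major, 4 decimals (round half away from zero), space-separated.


BᵀP = [9.0000 -18.0000; -23.6250 20.2500]
S = R + BᵀPB = [2 0; 0 3] + [36.0000 -40.5000; -40.5000 65.8125] = [38.0000 -40.5000; -40.5000 68.8125]
BᵀPA = [-54.0000 -108.0000; 87.7500 175.5000]
K = S⁻¹·BᵀPA = [-0.1662 -0.3324; 1.1774 2.3548]
A−BK = [-0.2339 -0.4679; -0.0985 -0.1970]
AᵀP(A−BK) = [4.7095 9.4190; 9.4190 18.8380]
P' = Q + AᵀP(A−BK) = [4.9595 9.4190; 9.4190 19.8380]
tr(P') = 24.7975

-0.1662 -0.3324 1.1774 2.3548


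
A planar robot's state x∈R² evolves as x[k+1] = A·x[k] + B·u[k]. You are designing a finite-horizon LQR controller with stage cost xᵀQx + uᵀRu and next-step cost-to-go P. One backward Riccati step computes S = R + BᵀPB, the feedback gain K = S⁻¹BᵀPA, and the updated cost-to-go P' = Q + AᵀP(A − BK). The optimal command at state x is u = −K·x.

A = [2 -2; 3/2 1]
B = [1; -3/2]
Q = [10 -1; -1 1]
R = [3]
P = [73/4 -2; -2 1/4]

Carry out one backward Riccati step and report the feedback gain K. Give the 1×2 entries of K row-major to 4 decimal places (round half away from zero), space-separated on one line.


1.4000 -1.6135

BᵀP = [21.2500 -2.3750]
S = R + BᵀPB = [3] + [24.8125] = [27.8125]
BᵀPA = [38.9375 -44.8750]
K = S⁻¹·BᵀPA = [1.4000 -1.6135]
A−BK = [0.6000 -0.3865; 3.6000 -1.4202]
AᵀP(A−BK) = [7.0500 -7.8000; -7.8000 8.8449]
P' = Q + AᵀP(A−BK) = [17.0500 -8.8000; -8.8000 9.8449]
tr(P') = 26.8949


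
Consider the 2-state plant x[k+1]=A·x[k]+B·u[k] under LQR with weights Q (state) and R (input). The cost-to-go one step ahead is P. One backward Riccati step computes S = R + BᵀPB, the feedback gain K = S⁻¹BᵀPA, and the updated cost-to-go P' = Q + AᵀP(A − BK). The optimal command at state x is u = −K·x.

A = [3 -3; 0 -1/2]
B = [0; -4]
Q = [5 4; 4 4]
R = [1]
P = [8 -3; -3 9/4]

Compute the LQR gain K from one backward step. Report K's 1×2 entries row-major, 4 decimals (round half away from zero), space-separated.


BᵀP = [12.0000 -9.0000]
S = R + BᵀPB = [1] + [36.0000] = [37.0000]
BᵀPA = [36.0000 -31.5000]
K = S⁻¹·BᵀPA = [0.9730 -0.8514]
A−BK = [3.0000 -3.0000; 3.8919 -3.9054]
AᵀP(A−BK) = [36.9730 -36.8514; -36.8514 36.7449]
P' = Q + AᵀP(A−BK) = [41.9730 -32.8514; -32.8514 40.7449]
tr(P') = 82.7179

0.9730 -0.8514


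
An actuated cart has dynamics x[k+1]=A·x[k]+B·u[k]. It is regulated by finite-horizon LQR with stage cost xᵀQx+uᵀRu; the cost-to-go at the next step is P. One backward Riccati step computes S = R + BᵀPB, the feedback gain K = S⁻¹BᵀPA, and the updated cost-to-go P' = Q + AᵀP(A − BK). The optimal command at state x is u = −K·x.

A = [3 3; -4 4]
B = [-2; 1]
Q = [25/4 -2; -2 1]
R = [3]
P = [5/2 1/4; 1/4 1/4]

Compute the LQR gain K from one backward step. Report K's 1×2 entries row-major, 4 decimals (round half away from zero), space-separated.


BᵀP = [-4.7500 -0.2500]
S = R + BᵀPB = [3] + [9.2500] = [12.2500]
BᵀPA = [-13.2500 -15.2500]
K = S⁻¹·BᵀPA = [-1.0816 -1.2449]
A−BK = [0.8367 0.5102; -2.9184 5.2449]
AᵀP(A−BK) = [6.1684 2.0051; 2.0051 13.5153]
P' = Q + AᵀP(A−BK) = [12.4184 0.0051; 0.0051 14.5153]
tr(P') = 26.9337

-1.0816 -1.2449


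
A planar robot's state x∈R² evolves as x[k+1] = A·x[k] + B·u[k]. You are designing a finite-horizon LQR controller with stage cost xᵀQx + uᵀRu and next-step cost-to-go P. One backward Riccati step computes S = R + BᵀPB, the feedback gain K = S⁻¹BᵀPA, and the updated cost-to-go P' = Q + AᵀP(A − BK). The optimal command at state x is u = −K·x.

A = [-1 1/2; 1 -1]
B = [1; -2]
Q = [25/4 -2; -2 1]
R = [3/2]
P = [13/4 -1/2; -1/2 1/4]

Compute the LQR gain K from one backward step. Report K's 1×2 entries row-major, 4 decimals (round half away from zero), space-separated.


BᵀP = [4.2500 -1.0000]
S = R + BᵀPB = [3/2] + [6.2500] = [7.7500]
BᵀPA = [-5.2500 3.1250]
K = S⁻¹·BᵀPA = [-0.6774 0.4032]
A−BK = [-0.3226 0.0968; -0.3548 -0.1935]
AᵀP(A−BK) = [0.9435 -0.5081; -0.5081 0.3024]
P' = Q + AᵀP(A−BK) = [7.1935 -2.5081; -2.5081 1.3024]
tr(P') = 8.4960

-0.6774 0.4032


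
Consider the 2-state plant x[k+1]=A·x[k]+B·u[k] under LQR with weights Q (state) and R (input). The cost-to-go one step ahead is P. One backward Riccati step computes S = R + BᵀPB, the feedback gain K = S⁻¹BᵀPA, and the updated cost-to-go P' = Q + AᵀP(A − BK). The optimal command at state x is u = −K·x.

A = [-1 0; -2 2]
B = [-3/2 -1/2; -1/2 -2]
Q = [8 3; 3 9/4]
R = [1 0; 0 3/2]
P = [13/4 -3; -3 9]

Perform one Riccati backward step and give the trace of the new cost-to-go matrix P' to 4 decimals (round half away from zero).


13.3508

BᵀP = [-3.3750 0.0000; 4.3750 -16.5000]
S = R + BᵀPB = [1 0; 0 3/2] + [5.0625 1.6875; 1.6875 30.8125] = [6.0625 1.6875; 1.6875 32.3125]
BᵀPA = [3.3750 0.0000; 28.6250 -33.0000]
K = S⁻¹·BᵀPA = [0.3147 0.2885; 0.8694 -1.0363]
A−BK = [-0.0932 -0.0855; -0.1038 0.0715]
AᵀP(A−BK) = [1.3000 -1.3083; -1.3083 1.8007]
P' = Q + AᵀP(A−BK) = [9.3000 1.6917; 1.6917 4.0507]
tr(P') = 13.3508


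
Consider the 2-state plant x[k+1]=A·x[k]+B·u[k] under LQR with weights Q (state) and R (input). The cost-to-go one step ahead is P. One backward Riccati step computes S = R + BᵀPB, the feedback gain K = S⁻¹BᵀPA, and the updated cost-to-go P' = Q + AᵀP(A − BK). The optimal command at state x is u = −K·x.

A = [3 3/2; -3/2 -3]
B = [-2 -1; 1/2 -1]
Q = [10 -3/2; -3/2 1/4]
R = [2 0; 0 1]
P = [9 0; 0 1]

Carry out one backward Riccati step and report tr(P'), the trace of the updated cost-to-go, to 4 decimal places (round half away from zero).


20.9252

BᵀP = [-18.0000 0.5000; -9.0000 -1.0000]
S = R + BᵀPB = [2 0; 0 1] + [36.2500 17.5000; 17.5000 10.0000] = [38.2500 17.5000; 17.5000 11.0000]
BᵀPA = [-54.7500 -28.5000; -25.5000 -10.5000]
K = S⁻¹·BᵀPA = [-1.3624 -1.1332; -0.1507 0.8483]
A−BK = [0.1245 0.0819; -0.9694 -1.5852]
AᵀP(A−BK) = [4.8144 4.5884; 4.5884 5.8608]
P' = Q + AᵀP(A−BK) = [14.8144 3.0884; 3.0884 6.1108]
tr(P') = 20.9252


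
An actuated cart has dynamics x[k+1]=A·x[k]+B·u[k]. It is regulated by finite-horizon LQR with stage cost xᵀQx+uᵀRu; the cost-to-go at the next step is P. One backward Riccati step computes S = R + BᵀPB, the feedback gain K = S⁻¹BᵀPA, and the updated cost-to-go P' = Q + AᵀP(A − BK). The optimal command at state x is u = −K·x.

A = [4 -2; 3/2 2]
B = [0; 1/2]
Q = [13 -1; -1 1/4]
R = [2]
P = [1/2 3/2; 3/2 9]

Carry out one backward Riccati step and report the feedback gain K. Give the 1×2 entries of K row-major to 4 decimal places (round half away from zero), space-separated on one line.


BᵀP = [0.7500 4.5000]
S = R + BᵀPB = [2] + [2.2500] = [4.2500]
BᵀPA = [9.7500 7.5000]
K = S⁻¹·BᵀPA = [2.2941 1.7647]
A−BK = [4.0000 -2.0000; 0.3529 1.1176]
AᵀP(A−BK) = [23.8824 13.2941; 13.2941 12.7647]
P' = Q + AᵀP(A−BK) = [36.8824 12.2941; 12.2941 13.0147]
tr(P') = 49.8971

2.2941 1.7647


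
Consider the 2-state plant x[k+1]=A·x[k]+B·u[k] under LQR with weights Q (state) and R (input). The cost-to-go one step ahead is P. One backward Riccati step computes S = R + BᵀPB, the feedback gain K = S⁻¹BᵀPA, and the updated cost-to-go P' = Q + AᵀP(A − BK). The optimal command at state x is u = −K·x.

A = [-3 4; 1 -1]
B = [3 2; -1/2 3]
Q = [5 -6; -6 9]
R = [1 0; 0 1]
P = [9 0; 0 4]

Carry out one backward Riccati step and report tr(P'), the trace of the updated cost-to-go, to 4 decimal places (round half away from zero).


17.1324

BᵀP = [27.0000 -2.0000; 18.0000 12.0000]
S = R + BᵀPB = [1 0; 0 1] + [82.0000 48.0000; 48.0000 72.0000] = [83.0000 48.0000; 48.0000 73.0000]
BᵀPA = [-83.0000 110.0000; -42.0000 60.0000]
K = S⁻¹·BᵀPA = [-1.0767 1.3715; 0.1326 -0.0799]
A−BK = [-0.0352 0.0453; 0.0638 -0.0746]
AᵀP(A−BK) = [1.2043 -1.5206; -1.5206 1.9281]
P' = Q + AᵀP(A−BK) = [6.2043 -7.5206; -7.5206 10.9281]
tr(P') = 17.1324


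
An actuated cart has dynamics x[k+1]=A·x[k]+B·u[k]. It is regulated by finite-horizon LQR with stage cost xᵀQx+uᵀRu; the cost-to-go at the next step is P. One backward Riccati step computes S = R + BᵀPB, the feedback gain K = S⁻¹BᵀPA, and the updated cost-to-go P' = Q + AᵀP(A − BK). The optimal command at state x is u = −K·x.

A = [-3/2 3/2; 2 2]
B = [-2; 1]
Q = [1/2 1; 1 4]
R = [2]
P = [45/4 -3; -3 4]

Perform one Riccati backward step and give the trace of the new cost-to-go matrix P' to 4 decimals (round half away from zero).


BᵀP = [-25.5000 10.0000]
S = R + BᵀPB = [2] + [61.0000] = [63.0000]
BᵀPA = [58.2500 -18.2500]
K = S⁻¹·BᵀPA = [0.9246 -0.2897]
A−BK = [0.3492 0.9206; 1.0754 2.2897]
AᵀP(A−BK) = [5.4544 7.5615; 7.5615 18.0258]
P' = Q + AᵀP(A−BK) = [5.9544 8.5615; 8.5615 22.0258]
tr(P') = 27.9802

27.9802


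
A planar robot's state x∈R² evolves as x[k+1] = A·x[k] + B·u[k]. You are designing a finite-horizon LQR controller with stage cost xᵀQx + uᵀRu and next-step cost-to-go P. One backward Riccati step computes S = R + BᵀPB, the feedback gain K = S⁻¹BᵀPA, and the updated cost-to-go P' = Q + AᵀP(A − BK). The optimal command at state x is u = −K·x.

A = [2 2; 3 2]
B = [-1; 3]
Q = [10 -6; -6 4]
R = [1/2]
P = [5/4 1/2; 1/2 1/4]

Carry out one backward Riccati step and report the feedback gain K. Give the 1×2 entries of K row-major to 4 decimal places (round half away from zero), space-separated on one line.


BᵀP = [0.2500 0.2500]
S = R + BᵀPB = [1/2] + [0.5000] = [1.0000]
BᵀPA = [1.2500 1.0000]
K = S⁻¹·BᵀPA = [1.2500 1.0000]
A−BK = [3.2500 3.0000; -0.7500 -1.0000]
AᵀP(A−BK) = [11.6875 10.2500; 10.2500 9.0000]
P' = Q + AᵀP(A−BK) = [21.6875 4.2500; 4.2500 13.0000]
tr(P') = 34.6875

1.2500 1.0000


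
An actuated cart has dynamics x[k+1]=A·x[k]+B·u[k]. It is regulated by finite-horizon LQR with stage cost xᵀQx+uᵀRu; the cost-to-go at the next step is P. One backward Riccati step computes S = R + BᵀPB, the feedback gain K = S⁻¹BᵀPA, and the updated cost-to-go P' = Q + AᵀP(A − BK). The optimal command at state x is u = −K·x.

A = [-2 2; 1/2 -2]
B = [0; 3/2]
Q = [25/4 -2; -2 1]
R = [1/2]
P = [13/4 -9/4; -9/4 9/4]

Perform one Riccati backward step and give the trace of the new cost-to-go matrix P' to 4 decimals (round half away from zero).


19.7500

BᵀP = [-3.3750 3.3750]
S = R + BᵀPB = [1/2] + [5.0625] = [5.5625]
BᵀPA = [8.4375 -13.5000]
K = S⁻¹·BᵀPA = [1.5169 -2.4270]
A−BK = [-2.0000 2.0000; -1.7753 1.6404]
AᵀP(A−BK) = [5.2640 -6.0225; -6.0225 7.2360]
P' = Q + AᵀP(A−BK) = [11.5140 -8.0225; -8.0225 8.2360]
tr(P') = 19.7500


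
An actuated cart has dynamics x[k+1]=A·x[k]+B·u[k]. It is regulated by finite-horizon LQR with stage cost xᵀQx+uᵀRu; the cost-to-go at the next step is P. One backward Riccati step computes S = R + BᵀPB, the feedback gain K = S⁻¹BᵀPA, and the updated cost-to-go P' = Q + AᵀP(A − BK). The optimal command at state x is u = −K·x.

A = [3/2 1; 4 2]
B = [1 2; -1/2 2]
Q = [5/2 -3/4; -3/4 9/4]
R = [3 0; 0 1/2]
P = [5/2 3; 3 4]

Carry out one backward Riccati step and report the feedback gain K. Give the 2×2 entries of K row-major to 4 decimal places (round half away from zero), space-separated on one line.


BᵀP = [1.0000 1.0000; 11.0000 14.0000]
S = R + BᵀPB = [3 0; 0 1/2] + [0.5000 4.0000; 4.0000 50.0000] = [3.5000 4.0000; 4.0000 50.5000]
BᵀPA = [5.5000 3.0000; 72.5000 39.0000]
K = S⁻¹·BᵀPA = [-0.0762 -0.0280; 1.4417 0.7745]
A−BK = [-1.3072 -0.5210; 1.0785 0.4370]
AᵀP(A−BK) = [1.5224 0.7531; 0.7531 0.3787]
P' = Q + AᵀP(A−BK) = [4.0224 0.0031; 0.0031 2.6287]
tr(P') = 6.6510

-0.0762 -0.0280 1.4417 0.7745


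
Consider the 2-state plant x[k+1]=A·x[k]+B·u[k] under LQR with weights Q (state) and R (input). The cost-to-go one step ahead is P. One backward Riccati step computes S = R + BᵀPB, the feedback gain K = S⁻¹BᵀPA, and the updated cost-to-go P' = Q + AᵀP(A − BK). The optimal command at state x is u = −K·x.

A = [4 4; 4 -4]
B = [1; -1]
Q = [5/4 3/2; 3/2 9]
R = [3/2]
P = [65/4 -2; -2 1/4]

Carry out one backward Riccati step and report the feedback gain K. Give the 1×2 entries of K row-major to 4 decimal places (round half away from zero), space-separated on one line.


BᵀP = [18.2500 -2.2500]
S = R + BᵀPB = [3/2] + [20.5000] = [22.0000]
BᵀPA = [64.0000 82.0000]
K = S⁻¹·BᵀPA = [2.9091 3.7273]
A−BK = [1.0909 0.2727; 6.9091 -0.2727]
AᵀP(A−BK) = [13.8182 17.4545; 17.4545 22.3636]
P' = Q + AᵀP(A−BK) = [15.0682 18.9545; 18.9545 31.3636]
tr(P') = 46.4318

2.9091 3.7273


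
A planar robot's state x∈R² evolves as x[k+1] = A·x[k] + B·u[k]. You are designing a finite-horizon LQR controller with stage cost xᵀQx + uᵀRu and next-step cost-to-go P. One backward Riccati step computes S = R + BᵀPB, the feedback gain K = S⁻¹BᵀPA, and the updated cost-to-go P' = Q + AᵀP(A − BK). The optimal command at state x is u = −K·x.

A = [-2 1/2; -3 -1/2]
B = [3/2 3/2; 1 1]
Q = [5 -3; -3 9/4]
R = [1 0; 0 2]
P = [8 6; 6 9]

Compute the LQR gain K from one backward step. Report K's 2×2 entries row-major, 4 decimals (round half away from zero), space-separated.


BᵀP = [18.0000 18.0000; 18.0000 18.0000]
S = R + BᵀPB = [1 0; 0 2] + [45.0000 45.0000; 45.0000 45.0000] = [46.0000 45.0000; 45.0000 47.0000]
BᵀPA = [-90.0000 0.0000; -90.0000 0.0000]
K = S⁻¹·BᵀPA = [-1.3139 0.0000; -0.6569 0.0000]
A−BK = [0.9562 0.5000; -1.0292 -0.5000]
AᵀP(A−BK) = [7.6277 2.5000; 2.5000 1.2500]
P' = Q + AᵀP(A−BK) = [12.6277 -0.5000; -0.5000 3.5000]
tr(P') = 16.1277

-1.3139 0.0000 -0.6569 0.0000


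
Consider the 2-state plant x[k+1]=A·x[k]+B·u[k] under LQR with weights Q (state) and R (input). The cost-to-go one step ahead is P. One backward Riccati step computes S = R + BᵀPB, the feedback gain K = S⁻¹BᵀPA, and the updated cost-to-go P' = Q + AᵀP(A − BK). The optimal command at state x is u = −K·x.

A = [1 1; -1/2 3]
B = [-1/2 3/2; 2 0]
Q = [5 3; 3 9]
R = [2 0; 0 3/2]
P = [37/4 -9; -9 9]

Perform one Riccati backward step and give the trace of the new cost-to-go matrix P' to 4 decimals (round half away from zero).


BᵀP = [-22.6250 22.5000; 13.8750 -13.5000]
S = R + BᵀPB = [2 0; 0 3/2] + [56.3125 -33.9375; -33.9375 20.8125] = [58.3125 -33.9375; -33.9375 22.3125]
BᵀPA = [-33.8750 44.8750; 20.6250 -26.6250]
K = S⁻¹·BᵀPA = [-0.3741 0.6541; 0.3553 -0.1984]
A−BK = [0.2800 1.6246; 0.2483 1.6918]
AᵀP(A−BK) = [0.4980 -0.5006; -0.5006 1.6152]
P' = Q + AᵀP(A−BK) = [5.4980 2.4994; 2.4994 10.6152]
tr(P') = 16.1132

16.1132


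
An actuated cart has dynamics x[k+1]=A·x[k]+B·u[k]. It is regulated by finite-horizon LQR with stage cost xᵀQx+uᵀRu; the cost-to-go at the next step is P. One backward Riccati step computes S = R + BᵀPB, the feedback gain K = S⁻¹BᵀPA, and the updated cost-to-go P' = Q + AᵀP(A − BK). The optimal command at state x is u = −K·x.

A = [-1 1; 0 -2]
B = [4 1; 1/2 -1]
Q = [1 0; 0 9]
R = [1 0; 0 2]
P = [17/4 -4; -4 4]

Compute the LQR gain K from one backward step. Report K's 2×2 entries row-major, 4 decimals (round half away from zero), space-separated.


BᵀP = [15.0000 -14.0000; 8.2500 -8.0000]
S = R + BᵀPB = [1 0; 0 2] + [53.0000 29.0000; 29.0000 16.2500] = [54.0000 29.0000; 29.0000 18.2500]
BᵀPA = [-15.0000 43.0000; -8.2500 24.2500]
K = S⁻¹·BᵀPA = [-0.2388 0.5640; -0.0727 0.4325]
A−BK = [0.0277 -1.6886; 0.0467 -1.8495]
AᵀP(A−BK) = [0.0692 -0.2215; -0.2215 1.5087]
P' = Q + AᵀP(A−BK) = [1.0692 -0.2215; -0.2215 10.5087]
tr(P') = 11.5779

-0.2388 0.5640 -0.0727 0.4325
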